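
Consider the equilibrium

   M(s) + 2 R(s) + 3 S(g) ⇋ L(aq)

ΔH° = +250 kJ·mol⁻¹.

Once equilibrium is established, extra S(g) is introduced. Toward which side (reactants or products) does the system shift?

Adding S (g), a reactant, drives the reaction to the right.

right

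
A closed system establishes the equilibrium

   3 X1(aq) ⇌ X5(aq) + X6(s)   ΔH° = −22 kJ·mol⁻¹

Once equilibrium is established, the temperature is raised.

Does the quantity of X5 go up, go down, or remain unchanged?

The forward reaction is exothermic. Raising T favours the endothermic direction — shift to the left.
The net shift is to the left. X5 is a product, so its amount decreases.

decreases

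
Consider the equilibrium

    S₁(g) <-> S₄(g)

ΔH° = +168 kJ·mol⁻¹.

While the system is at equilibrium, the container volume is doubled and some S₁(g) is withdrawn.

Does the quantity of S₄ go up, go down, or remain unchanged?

Gas moles: reactants 1, products 1. Δn_gas = 0, so a volume change leaves Q equal to K — no shift from this change.
Removing S₁ (g), a reactant, drives the reaction to the left.
The net shift is to the left. S₄ is a product, so its amount decreases.

decreases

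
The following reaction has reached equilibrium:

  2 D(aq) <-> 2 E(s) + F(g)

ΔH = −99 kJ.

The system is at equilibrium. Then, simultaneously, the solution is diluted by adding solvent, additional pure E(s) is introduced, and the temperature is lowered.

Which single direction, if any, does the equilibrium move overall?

Dilution lowers every aqueous concentration by the same factor. Δn_aq = 0 − 2 = -2, so the system shifts toward the side with more dissolved moles — to the left.
E is a pure solid; its activity is 1 regardless of amount, so Q is unaffected — no shift from this change.
The forward reaction is exothermic. Lowering T favours the exothermic direction — shift to the right.
The individual effects push in opposite directions; without quantitative information the net direction cannot be determined.

cannot be determined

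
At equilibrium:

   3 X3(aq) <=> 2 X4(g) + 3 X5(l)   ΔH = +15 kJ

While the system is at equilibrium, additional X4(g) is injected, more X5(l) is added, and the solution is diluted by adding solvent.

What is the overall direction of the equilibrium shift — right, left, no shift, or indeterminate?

Adding X4 (g), a product, drives the reaction to the left.
X5 is a pure liquid; its activity is 1 regardless of amount, so Q is unaffected — no shift from this change.
Dilution lowers every aqueous concentration by the same factor. Δn_aq = 0 − 3 = -3, so the system shifts toward the side with more dissolved moles — to the left.
Only the nonzero effect(s) matter; the net shift is to the left.

left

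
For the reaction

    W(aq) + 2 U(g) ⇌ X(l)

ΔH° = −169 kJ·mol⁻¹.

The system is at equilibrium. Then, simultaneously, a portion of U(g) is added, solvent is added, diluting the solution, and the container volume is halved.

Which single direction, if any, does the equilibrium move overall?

Adding U (g), a reactant, drives the reaction to the right.
Dilution lowers every aqueous concentration by the same factor. Δn_aq = 0 − 1 = -1, so the system shifts toward the side with more dissolved moles — to the left.
Gas moles: reactants 2, products 0 (Δn_gas = -2). Compression shifts the system toward the side with fewer moles of gas — to the right.
The individual effects push in opposite directions; without quantitative information the net direction cannot be determined.

cannot be determined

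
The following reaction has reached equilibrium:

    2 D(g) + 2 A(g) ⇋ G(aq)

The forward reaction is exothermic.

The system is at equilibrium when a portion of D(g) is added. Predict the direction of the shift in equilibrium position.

Adding D (g), a reactant, drives the reaction to the right.

right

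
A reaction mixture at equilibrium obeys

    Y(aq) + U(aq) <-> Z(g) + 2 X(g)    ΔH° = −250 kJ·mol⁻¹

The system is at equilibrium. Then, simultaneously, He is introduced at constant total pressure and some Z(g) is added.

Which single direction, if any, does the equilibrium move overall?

Adding inert gas at constant total pressure expands the volume and lowers every reacting partial pressure. With Δn_gas = 3 − 0 = +3, Q moves away from K toward the side with fewer gas moles, so the system shifts toward the side with more gas moles — to the right.
Adding Z (g), a product, drives the reaction to the left.
The individual effects push in opposite directions; without quantitative information the net direction cannot be determined.

cannot be determined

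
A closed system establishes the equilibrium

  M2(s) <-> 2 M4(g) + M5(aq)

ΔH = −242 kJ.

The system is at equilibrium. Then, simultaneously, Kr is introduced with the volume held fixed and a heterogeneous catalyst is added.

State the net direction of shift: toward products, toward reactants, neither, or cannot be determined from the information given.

At constant volume, adding an inert gas leaves every reacting species' partial pressure unchanged, so Q is unchanged — no shift from this change.
A catalyst speeds both forward and reverse rates equally; it changes neither Q nor K — no shift from this change.
None of the changes alters Q relative to K, so there is no net shift.

no shift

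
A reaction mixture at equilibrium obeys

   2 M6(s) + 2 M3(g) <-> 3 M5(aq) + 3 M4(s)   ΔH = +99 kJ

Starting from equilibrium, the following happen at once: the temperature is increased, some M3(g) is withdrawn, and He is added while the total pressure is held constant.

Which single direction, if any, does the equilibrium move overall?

cannot be determined

The forward reaction is endothermic. Raising T favours the endothermic direction — shift to the right.
Removing M3 (g), a reactant, drives the reaction to the left.
Adding inert gas at constant total pressure expands the volume and lowers every reacting partial pressure. With Δn_gas = 0 − 2 = -2, Q moves away from K toward the side with fewer gas moles, so the system shifts toward the side with more gas moles — to the left.
The individual effects push in opposite directions; without quantitative information the net direction cannot be determined.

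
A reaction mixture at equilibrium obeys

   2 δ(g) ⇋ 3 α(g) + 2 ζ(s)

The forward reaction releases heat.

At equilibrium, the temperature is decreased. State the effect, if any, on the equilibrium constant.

K depends on temperature via the van 't Hoff relation. The forward reaction is exothermic, so lowering T increases K.

increases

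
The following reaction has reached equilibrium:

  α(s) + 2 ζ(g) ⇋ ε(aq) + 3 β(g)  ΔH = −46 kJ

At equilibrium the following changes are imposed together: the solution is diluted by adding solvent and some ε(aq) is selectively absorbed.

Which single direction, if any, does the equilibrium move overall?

Dilution lowers every aqueous concentration by the same factor. Δn_aq = 1 − 0 = +1, so the system shifts toward the side with more dissolved moles — to the right.
Removing ε (aq), a product, drives the reaction to the right.
All effects act in the same direction — net shift to the right.

right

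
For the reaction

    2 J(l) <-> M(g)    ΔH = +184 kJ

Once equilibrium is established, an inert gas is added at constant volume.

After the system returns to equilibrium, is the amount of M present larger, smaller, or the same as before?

At constant volume, adding an inert gas leaves every reacting species' partial pressure unchanged, so Q is unchanged — no shift from this change.
No net shift occurs, so the amount of M is unchanged.

unchanged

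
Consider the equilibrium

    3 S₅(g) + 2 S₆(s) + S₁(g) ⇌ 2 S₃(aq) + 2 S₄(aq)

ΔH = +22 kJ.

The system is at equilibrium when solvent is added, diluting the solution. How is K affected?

The equilibrium constant depends only on temperature. This perturbation may move the position of equilibrium, but since T is unchanged, K itself is unchanged.

unchanged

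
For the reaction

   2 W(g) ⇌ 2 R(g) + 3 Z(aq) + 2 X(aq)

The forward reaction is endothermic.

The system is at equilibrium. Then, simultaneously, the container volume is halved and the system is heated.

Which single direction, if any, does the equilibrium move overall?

right

Gas moles: reactants 2, products 2. Δn_gas = 0, so a volume change leaves Q equal to K — no shift from this change.
The forward reaction is endothermic. Raising T favours the endothermic direction — shift to the right.
Only the nonzero effect(s) matter; the net shift is to the right.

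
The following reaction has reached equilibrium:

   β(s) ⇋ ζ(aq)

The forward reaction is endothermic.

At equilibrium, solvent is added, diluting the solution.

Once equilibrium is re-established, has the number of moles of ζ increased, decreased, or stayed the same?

Dilution lowers every aqueous concentration by the same factor. Δn_aq = 1 − 0 = +1, so the system shifts toward the side with more dissolved moles — to the right.
The net shift is to the right. ζ is a product, so its amount increases.

increases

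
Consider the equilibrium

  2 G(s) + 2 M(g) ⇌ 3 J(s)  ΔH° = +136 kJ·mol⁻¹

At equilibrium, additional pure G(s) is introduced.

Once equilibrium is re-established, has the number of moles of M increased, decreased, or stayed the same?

G is a pure solid; its activity is 1 regardless of amount, so Q is unaffected — no shift from this change.
No net shift occurs, so the amount of M is unchanged.

unchanged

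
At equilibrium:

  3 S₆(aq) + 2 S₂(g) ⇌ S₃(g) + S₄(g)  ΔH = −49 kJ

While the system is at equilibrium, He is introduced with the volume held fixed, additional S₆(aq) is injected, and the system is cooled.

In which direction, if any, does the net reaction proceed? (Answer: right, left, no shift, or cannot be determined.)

At constant volume, adding an inert gas leaves every reacting species' partial pressure unchanged, so Q is unchanged — no shift from this change.
Adding S₆ (aq), a reactant, drives the reaction to the right.
The forward reaction is exothermic. Lowering T favours the exothermic direction — shift to the right.
Only the nonzero effect(s) matter; the net shift is to the right.

right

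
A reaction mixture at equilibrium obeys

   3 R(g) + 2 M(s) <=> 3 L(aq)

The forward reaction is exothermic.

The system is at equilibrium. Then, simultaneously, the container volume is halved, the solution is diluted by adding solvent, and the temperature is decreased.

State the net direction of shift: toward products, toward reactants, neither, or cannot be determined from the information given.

Gas moles: reactants 3, products 0 (Δn_gas = -3). Compression shifts the system toward the side with fewer moles of gas — to the right.
Dilution lowers every aqueous concentration by the same factor. Δn_aq = 3 − 0 = +3, so the system shifts toward the side with more dissolved moles — to the right.
The forward reaction is exothermic. Lowering T favours the exothermic direction — shift to the right.
All effects act in the same direction — net shift to the right.

right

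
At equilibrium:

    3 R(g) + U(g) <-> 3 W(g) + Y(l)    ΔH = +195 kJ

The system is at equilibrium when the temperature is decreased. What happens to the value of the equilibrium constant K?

decreases

K depends on temperature via the van 't Hoff relation. The forward reaction is endothermic, so lowering T decreases K.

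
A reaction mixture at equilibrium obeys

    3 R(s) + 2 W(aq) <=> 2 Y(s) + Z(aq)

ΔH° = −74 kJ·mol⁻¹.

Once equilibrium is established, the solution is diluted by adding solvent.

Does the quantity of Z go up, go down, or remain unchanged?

decreases

Dilution lowers every aqueous concentration by the same factor. Δn_aq = 1 − 2 = -1, so the system shifts toward the side with more dissolved moles — to the left.
The net shift is to the left. Z is a product, so its amount decreases.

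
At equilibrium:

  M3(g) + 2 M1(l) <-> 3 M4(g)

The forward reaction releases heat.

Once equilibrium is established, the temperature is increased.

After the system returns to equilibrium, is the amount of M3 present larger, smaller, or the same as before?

increases

The forward reaction is exothermic. Raising T favours the endothermic direction — shift to the left.
The net shift is to the left. M3 is a reactant, so its amount increases.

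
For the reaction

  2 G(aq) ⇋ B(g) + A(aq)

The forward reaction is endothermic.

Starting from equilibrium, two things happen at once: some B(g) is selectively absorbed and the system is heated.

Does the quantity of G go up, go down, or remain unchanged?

Removing B (g), a product, drives the reaction to the right.
The forward reaction is endothermic. Raising T favours the endothermic direction — shift to the right.
The net shift is to the right. G is a reactant, so its amount decreases.

decreases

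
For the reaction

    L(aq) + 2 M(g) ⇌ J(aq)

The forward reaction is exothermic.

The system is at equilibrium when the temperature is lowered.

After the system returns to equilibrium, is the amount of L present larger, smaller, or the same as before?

The forward reaction is exothermic. Lowering T favours the exothermic direction — shift to the right.
The net shift is to the right. L is a reactant, so its amount decreases.

decreases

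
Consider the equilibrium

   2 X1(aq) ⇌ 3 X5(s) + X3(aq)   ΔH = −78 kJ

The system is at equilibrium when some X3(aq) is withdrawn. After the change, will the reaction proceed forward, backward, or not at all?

right

Removing X3 (aq), a product, drives the reaction to the right.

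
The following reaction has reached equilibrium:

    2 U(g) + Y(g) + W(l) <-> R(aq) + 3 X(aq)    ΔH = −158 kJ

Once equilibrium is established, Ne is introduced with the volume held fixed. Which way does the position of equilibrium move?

no shift

At constant volume, adding an inert gas leaves every reacting species' partial pressure unchanged, so Q is unchanged — no shift from this change.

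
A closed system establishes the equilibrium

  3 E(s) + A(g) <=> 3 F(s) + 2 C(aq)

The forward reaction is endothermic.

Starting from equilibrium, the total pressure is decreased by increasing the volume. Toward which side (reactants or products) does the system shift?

left

Gas moles: reactants 1, products 0 (Δn_gas = -1). Expansion shifts the system toward the side with more moles of gas — to the left.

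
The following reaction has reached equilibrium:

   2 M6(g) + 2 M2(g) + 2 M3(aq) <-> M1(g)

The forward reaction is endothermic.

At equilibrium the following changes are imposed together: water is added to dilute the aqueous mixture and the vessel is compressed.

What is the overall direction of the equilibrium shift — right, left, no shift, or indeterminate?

cannot be determined

Dilution lowers every aqueous concentration by the same factor. Δn_aq = 0 − 2 = -2, so the system shifts toward the side with more dissolved moles — to the left.
Gas moles: reactants 4, products 1 (Δn_gas = -3). Compression shifts the system toward the side with fewer moles of gas — to the right.
The individual effects push in opposite directions; without quantitative information the net direction cannot be determined.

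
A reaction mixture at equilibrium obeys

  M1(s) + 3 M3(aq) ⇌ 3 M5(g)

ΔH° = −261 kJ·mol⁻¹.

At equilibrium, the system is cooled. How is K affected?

increases

K depends on temperature via the van 't Hoff relation. The forward reaction is exothermic, so lowering T increases K.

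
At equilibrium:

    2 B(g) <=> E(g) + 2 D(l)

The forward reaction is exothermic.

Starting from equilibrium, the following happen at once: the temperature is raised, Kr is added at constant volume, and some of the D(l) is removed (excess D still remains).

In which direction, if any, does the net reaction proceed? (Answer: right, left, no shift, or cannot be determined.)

The forward reaction is exothermic. Raising T favours the endothermic direction — shift to the left.
At constant volume, adding an inert gas leaves every reacting species' partial pressure unchanged, so Q is unchanged — no shift from this change.
D is a pure liquid; its activity is 1 regardless of amount, so Q is unaffected — no shift from this change.
Only the nonzero effect(s) matter; the net shift is to the left.

left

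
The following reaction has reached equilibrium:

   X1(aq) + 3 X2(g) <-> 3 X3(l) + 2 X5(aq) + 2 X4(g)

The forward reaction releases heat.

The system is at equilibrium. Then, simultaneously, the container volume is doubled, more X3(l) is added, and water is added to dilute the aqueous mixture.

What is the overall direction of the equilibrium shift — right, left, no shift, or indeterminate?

Gas moles: reactants 3, products 2 (Δn_gas = -1). Expansion shifts the system toward the side with more moles of gas — to the left.
X3 is a pure liquid; its activity is 1 regardless of amount, so Q is unaffected — no shift from this change.
Dilution lowers every aqueous concentration by the same factor. Δn_aq = 2 − 1 = +1, so the system shifts toward the side with more dissolved moles — to the right.
The individual effects push in opposite directions; without quantitative information the net direction cannot be determined.

cannot be determined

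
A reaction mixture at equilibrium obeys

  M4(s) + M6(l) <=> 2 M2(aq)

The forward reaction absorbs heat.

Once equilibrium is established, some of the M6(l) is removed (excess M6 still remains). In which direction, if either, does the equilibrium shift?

no shift

M6 is a pure liquid; its activity is 1 regardless of amount, so Q is unaffected — no shift from this change.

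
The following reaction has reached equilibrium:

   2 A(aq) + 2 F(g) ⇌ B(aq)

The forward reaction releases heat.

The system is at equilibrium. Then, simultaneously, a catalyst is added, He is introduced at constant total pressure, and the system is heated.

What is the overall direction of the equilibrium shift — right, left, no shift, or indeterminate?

A catalyst speeds both forward and reverse rates equally; it changes neither Q nor K — no shift from this change.
Adding inert gas at constant total pressure expands the volume and lowers every reacting partial pressure. With Δn_gas = 0 − 2 = -2, Q moves away from K toward the side with fewer gas moles, so the system shifts toward the side with more gas moles — to the left.
The forward reaction is exothermic. Raising T favours the endothermic direction — shift to the left.
Only the nonzero effect(s) matter; the net shift is to the left.

left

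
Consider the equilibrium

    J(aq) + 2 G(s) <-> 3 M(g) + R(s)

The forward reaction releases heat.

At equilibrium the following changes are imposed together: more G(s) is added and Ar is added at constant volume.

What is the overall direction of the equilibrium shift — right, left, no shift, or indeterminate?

G is a pure solid; its activity is 1 regardless of amount, so Q is unaffected — no shift from this change.
At constant volume, adding an inert gas leaves every reacting species' partial pressure unchanged, so Q is unchanged — no shift from this change.
None of the changes alters Q relative to K, so there is no net shift.

no shift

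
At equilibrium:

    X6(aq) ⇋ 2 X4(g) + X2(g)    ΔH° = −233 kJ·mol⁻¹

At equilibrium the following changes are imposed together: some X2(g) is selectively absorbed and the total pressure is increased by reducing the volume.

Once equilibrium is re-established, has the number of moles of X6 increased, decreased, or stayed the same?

Removing X2 (g), a product, drives the reaction to the right.
Gas moles: reactants 0, products 3 (Δn_gas = +3). Compression shifts the system toward the side with fewer moles of gas — to the left.
The two effects oppose each other, so the net shift — and hence the change in X6 — cannot be determined from the given information.

cannot be determined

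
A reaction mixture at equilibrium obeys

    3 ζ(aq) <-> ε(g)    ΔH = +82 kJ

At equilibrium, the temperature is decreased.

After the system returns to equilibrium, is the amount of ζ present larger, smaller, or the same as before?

increases

The forward reaction is endothermic. Lowering T favours the exothermic direction — shift to the left.
The net shift is to the left. ζ is a reactant, so its amount increases.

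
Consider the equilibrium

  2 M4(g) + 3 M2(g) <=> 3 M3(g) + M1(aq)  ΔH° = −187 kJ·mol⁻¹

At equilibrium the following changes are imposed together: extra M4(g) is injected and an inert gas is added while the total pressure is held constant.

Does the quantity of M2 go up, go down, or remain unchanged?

cannot be determined

Adding M4 (g), a reactant, drives the reaction to the right.
Adding inert gas at constant total pressure expands the volume and lowers every reacting partial pressure. With Δn_gas = 3 − 5 = -2, Q moves away from K toward the side with fewer gas moles, so the system shifts toward the side with more gas moles — to the left.
The two effects oppose each other, so the net shift — and hence the change in M2 — cannot be determined from the given information.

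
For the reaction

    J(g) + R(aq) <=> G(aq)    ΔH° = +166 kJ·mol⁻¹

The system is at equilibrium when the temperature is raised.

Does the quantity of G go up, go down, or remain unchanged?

increases

The forward reaction is endothermic. Raising T favours the endothermic direction — shift to the right.
The net shift is to the right. G is a product, so its amount increases.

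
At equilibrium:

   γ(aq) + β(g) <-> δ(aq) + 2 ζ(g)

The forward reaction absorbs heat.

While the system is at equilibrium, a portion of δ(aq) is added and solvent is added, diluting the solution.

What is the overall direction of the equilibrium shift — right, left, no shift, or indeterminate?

Adding δ (aq), a product, drives the reaction to the left.
Dilution scales every aqueous concentration by the same factor. Δn_aq = 1 − 1 = 0, so Q is unchanged — no shift.
Only the nonzero effect(s) matter; the net shift is to the left.

left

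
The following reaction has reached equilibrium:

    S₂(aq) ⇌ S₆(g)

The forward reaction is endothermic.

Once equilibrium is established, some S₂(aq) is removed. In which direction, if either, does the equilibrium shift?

left

Removing S₂ (aq), a reactant, drives the reaction to the left.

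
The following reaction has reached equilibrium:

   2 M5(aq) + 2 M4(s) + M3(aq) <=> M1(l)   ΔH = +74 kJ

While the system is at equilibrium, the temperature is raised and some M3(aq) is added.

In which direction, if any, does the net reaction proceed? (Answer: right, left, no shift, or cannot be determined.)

right

The forward reaction is endothermic. Raising T favours the endothermic direction — shift to the right.
Adding M3 (aq), a reactant, drives the reaction to the right.
All effects act in the same direction — net shift to the right.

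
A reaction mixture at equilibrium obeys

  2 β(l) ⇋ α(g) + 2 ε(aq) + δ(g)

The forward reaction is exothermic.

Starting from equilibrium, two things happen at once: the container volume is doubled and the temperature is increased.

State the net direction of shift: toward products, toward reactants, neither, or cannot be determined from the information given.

cannot be determined

Gas moles: reactants 0, products 2 (Δn_gas = +2). Expansion shifts the system toward the side with more moles of gas — to the right.
The forward reaction is exothermic. Raising T favours the endothermic direction — shift to the left.
The individual effects push in opposite directions; without quantitative information the net direction cannot be determined.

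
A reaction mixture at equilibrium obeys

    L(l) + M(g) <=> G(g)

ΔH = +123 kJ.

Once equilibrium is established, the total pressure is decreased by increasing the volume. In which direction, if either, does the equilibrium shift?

no shift

Gas moles: reactants 1, products 1. Δn_gas = 0, so a volume change leaves Q equal to K — no shift from this change.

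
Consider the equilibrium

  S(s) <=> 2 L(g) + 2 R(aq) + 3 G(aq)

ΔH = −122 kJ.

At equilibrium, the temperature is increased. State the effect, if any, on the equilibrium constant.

decreases

K depends on temperature via the van 't Hoff relation. The forward reaction is exothermic, so raising T decreases K.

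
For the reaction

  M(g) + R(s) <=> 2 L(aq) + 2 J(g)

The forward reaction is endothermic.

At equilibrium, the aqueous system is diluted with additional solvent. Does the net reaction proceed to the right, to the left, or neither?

right

Dilution lowers every aqueous concentration by the same factor. Δn_aq = 2 − 0 = +2, so the system shifts toward the side with more dissolved moles — to the right.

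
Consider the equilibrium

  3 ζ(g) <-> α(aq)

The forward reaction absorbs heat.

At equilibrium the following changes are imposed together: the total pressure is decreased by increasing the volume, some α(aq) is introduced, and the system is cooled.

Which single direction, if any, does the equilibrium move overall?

left

Gas moles: reactants 3, products 0 (Δn_gas = -3). Expansion shifts the system toward the side with more moles of gas — to the left.
Adding α (aq), a product, drives the reaction to the left.
The forward reaction is endothermic. Lowering T favours the exothermic direction — shift to the left.
All effects act in the same direction — net shift to the left.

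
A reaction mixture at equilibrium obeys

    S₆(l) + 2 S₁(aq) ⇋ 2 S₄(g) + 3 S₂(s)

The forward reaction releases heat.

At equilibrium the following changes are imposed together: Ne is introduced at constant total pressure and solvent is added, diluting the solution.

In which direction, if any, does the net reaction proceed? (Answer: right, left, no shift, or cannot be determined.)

cannot be determined

Adding inert gas at constant total pressure expands the volume and lowers every reacting partial pressure. With Δn_gas = 2 − 0 = +2, Q moves away from K toward the side with fewer gas moles, so the system shifts toward the side with more gas moles — to the right.
Dilution lowers every aqueous concentration by the same factor. Δn_aq = 0 − 2 = -2, so the system shifts toward the side with more dissolved moles — to the left.
The individual effects push in opposite directions; without quantitative information the net direction cannot be determined.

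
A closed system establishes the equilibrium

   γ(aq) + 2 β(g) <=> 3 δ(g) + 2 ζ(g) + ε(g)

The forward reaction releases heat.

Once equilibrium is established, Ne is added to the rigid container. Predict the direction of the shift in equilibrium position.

no shift

At constant volume, adding an inert gas leaves every reacting species' partial pressure unchanged, so Q is unchanged — no shift from this change.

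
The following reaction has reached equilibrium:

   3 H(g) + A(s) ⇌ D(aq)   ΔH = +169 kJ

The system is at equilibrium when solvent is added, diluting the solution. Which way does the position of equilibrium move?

right

Dilution lowers every aqueous concentration by the same factor. Δn_aq = 1 − 0 = +1, so the system shifts toward the side with more dissolved moles — to the right.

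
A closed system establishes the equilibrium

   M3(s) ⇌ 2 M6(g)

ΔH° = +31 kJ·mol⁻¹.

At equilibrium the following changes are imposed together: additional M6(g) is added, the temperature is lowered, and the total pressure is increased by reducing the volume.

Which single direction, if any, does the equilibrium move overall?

Adding M6 (g), a product, drives the reaction to the left.
The forward reaction is endothermic. Lowering T favours the exothermic direction — shift to the left.
Gas moles: reactants 0, products 2 (Δn_gas = +2). Compression shifts the system toward the side with fewer moles of gas — to the left.
All effects act in the same direction — net shift to the left.

left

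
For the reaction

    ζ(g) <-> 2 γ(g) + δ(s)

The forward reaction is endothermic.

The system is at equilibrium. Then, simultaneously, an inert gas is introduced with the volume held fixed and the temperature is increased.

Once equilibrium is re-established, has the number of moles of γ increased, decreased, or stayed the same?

increases

At constant volume, adding an inert gas leaves every reacting species' partial pressure unchanged, so Q is unchanged — no shift from this change.
The forward reaction is endothermic. Raising T favours the endothermic direction — shift to the right.
The net shift is to the right. γ is a product, so its amount increases.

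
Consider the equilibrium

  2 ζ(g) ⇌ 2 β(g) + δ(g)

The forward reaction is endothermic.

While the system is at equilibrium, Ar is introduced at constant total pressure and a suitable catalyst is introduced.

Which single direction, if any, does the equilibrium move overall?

right

Adding inert gas at constant total pressure expands the volume and lowers every reacting partial pressure. With Δn_gas = 3 − 2 = +1, Q moves away from K toward the side with fewer gas moles, so the system shifts toward the side with more gas moles — to the right.
A catalyst speeds both forward and reverse rates equally; it changes neither Q nor K — no shift from this change.
Only the nonzero effect(s) matter; the net shift is to the right.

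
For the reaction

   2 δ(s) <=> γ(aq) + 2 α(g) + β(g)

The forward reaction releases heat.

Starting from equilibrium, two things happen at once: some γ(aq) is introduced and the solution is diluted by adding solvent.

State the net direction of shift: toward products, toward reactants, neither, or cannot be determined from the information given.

Adding γ (aq), a product, drives the reaction to the left.
Dilution lowers every aqueous concentration by the same factor. Δn_aq = 1 − 0 = +1, so the system shifts toward the side with more dissolved moles — to the right.
The individual effects push in opposite directions; without quantitative information the net direction cannot be determined.

cannot be determined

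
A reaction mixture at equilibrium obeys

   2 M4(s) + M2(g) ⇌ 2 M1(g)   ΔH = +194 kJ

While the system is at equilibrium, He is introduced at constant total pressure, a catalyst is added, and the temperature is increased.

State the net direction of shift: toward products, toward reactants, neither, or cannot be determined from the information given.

Adding inert gas at constant total pressure expands the volume and lowers every reacting partial pressure. With Δn_gas = 2 − 1 = +1, Q moves away from K toward the side with fewer gas moles, so the system shifts toward the side with more gas moles — to the right.
A catalyst speeds both forward and reverse rates equally; it changes neither Q nor K — no shift from this change.
The forward reaction is endothermic. Raising T favours the endothermic direction — shift to the right.
Only the nonzero effect(s) matter; the net shift is to the right.

right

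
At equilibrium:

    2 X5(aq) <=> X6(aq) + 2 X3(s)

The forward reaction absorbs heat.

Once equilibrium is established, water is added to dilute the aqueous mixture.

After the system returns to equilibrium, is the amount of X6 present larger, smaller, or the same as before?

Dilution lowers every aqueous concentration by the same factor. Δn_aq = 1 − 2 = -1, so the system shifts toward the side with more dissolved moles — to the left.
The net shift is to the left. X6 is a product, so its amount decreases.

decreases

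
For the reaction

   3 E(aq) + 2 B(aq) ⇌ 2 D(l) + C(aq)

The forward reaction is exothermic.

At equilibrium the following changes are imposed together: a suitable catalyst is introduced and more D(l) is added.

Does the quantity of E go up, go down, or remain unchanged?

A catalyst speeds both forward and reverse rates equally; it changes neither Q nor K — no shift from this change.
D is a pure liquid; its activity is 1 regardless of amount, so Q is unaffected — no shift from this change.
No net shift occurs, so the amount of E is unchanged.

unchanged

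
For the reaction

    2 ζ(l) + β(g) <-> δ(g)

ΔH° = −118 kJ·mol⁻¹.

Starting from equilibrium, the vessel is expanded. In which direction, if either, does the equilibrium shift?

Gas moles: reactants 1, products 1. Δn_gas = 0, so a volume change leaves Q equal to K — no shift from this change.

no shift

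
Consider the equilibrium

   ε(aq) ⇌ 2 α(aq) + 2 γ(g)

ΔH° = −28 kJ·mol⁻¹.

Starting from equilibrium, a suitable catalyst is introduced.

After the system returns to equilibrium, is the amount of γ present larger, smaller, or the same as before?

A catalyst speeds both forward and reverse rates equally; it changes neither Q nor K — no shift from this change.
No net shift occurs, so the amount of γ is unchanged.

unchanged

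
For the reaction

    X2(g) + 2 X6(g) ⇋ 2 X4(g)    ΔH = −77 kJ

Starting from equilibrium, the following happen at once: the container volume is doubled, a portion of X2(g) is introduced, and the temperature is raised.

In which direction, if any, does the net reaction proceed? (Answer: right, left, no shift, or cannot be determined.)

Gas moles: reactants 3, products 2 (Δn_gas = -1). Expansion shifts the system toward the side with more moles of gas — to the left.
Adding X2 (g), a reactant, drives the reaction to the right.
The forward reaction is exothermic. Raising T favours the endothermic direction — shift to the left.
The individual effects push in opposite directions; without quantitative information the net direction cannot be determined.

cannot be determined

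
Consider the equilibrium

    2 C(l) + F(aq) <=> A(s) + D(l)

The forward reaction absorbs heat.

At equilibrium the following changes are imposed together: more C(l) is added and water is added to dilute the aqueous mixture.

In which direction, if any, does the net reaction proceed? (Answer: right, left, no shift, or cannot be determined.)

C is a pure liquid; its activity is 1 regardless of amount, so Q is unaffected — no shift from this change.
Dilution lowers every aqueous concentration by the same factor. Δn_aq = 0 − 1 = -1, so the system shifts toward the side with more dissolved moles — to the left.
Only the nonzero effect(s) matter; the net shift is to the left.

left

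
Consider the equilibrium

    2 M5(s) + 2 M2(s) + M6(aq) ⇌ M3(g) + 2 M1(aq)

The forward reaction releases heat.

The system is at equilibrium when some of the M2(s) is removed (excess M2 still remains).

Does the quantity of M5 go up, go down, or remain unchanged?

M2 is a pure solid; its activity is 1 regardless of amount, so Q is unaffected — no shift from this change.
No net shift occurs, so the amount of M5 is unchanged.

unchanged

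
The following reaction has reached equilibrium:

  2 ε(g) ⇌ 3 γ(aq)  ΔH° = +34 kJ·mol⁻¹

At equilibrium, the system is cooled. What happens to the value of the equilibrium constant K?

K depends on temperature via the van 't Hoff relation. The forward reaction is endothermic, so lowering T decreases K.

decreases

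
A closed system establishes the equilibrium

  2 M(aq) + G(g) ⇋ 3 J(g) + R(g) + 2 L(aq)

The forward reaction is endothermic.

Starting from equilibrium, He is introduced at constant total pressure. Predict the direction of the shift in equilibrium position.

right

Adding inert gas at constant total pressure expands the volume and lowers every reacting partial pressure. With Δn_gas = 4 − 1 = +3, Q moves away from K toward the side with fewer gas moles, so the system shifts toward the side with more gas moles — to the right.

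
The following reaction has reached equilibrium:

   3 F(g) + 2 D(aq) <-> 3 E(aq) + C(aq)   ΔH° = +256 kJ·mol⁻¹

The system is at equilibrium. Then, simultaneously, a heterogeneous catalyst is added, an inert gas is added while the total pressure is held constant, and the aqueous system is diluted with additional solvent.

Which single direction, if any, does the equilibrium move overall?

cannot be determined

A catalyst speeds both forward and reverse rates equally; it changes neither Q nor K — no shift from this change.
Adding inert gas at constant total pressure expands the volume and lowers every reacting partial pressure. With Δn_gas = 0 − 3 = -3, Q moves away from K toward the side with fewer gas moles, so the system shifts toward the side with more gas moles — to the left.
Dilution lowers every aqueous concentration by the same factor. Δn_aq = 4 − 2 = +2, so the system shifts toward the side with more dissolved moles — to the right.
The individual effects push in opposite directions; without quantitative information the net direction cannot be determined.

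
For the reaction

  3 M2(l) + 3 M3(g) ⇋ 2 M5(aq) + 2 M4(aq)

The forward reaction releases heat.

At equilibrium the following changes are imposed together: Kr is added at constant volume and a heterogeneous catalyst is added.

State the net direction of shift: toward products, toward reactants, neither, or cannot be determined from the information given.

At constant volume, adding an inert gas leaves every reacting species' partial pressure unchanged, so Q is unchanged — no shift from this change.
A catalyst speeds both forward and reverse rates equally; it changes neither Q nor K — no shift from this change.
None of the changes alters Q relative to K, so there is no net shift.

no shift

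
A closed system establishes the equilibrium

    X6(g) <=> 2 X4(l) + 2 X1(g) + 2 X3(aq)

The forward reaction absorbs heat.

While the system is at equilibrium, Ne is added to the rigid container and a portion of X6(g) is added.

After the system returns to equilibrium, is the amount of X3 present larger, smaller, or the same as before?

increases

At constant volume, adding an inert gas leaves every reacting species' partial pressure unchanged, so Q is unchanged — no shift from this change.
Adding X6 (g), a reactant, drives the reaction to the right.
The net shift is to the right. X3 is a product, so its amount increases.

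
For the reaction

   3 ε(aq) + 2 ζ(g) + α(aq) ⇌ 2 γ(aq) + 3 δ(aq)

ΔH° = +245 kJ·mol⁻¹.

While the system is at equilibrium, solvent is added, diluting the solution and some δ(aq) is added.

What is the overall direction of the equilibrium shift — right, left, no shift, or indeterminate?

cannot be determined

Dilution lowers every aqueous concentration by the same factor. Δn_aq = 5 − 4 = +1, so the system shifts toward the side with more dissolved moles — to the right.
Adding δ (aq), a product, drives the reaction to the left.
The individual effects push in opposite directions; without quantitative information the net direction cannot be determined.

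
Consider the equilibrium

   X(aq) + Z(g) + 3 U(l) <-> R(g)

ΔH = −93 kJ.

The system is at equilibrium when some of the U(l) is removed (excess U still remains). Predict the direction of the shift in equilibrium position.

no shift

U is a pure liquid; its activity is 1 regardless of amount, so Q is unaffected — no shift from this change.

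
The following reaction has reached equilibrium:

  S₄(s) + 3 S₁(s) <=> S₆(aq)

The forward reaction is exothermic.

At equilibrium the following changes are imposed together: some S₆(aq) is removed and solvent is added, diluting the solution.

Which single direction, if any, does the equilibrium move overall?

Removing S₆ (aq), a product, drives the reaction to the right.
Dilution lowers every aqueous concentration by the same factor. Δn_aq = 1 − 0 = +1, so the system shifts toward the side with more dissolved moles — to the right.
All effects act in the same direction — net shift to the right.

right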